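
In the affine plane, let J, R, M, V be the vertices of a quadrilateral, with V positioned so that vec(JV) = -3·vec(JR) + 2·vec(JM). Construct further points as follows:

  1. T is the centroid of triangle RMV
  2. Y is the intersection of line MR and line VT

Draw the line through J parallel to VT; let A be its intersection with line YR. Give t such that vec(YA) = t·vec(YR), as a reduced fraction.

t = 5/2

Choose coordinates J = (0, 0), R = (1, 0), M = (0, 1), V = (-3, 2).
1. T is the centroid of triangle RMV ⇒ T = (-2/3, 1)
2. Y is the intersection of line MR and line VT ⇒ Y = (1/2, 1/2)
through J parallel to VT: direction (7/3, -1); meets YR at A = (7/4, -3/4)
A = Y + t·(R−Y) with t = 5/2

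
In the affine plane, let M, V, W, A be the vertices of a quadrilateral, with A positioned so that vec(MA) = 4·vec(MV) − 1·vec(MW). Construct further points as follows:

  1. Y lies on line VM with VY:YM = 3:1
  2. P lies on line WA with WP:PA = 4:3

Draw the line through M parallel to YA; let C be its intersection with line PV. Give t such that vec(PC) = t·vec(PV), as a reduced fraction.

Work in coordinates with M = (0, 0), V = (1, 0), W = (0, 1), A = (4, -1).
1. Y lies on line VM with VY:YM = 3:1 ⇒ Y = (1/4, 0)
2. P lies on line WA with WP:PA = 4:3 ⇒ P = (16/7, -1/7)
through M parallel to YA: direction (15/4, -1); meets PV at C = (-5/7, 4/21)
C = P + t·(V−P) with t = 7/3

t = 7/3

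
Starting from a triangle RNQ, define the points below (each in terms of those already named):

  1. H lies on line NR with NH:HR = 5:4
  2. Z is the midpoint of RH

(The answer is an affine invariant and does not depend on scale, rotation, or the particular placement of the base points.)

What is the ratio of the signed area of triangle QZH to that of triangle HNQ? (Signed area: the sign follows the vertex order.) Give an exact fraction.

[QZH]:[HNQ] = 2/5

Choose coordinates R = (0, 0), N = (1, 0), Q = (0, 1).
1. H lies on line NR with NH:HR = 5:4 ⇒ H = (4/9, 0)
2. Z is the midpoint of RH ⇒ Z = (2/9, 0)
2·[QZH] = 2/9, 2·[HNQ] = 5/9
[QZH]:[HNQ] = 2/9:5/9 = 2/5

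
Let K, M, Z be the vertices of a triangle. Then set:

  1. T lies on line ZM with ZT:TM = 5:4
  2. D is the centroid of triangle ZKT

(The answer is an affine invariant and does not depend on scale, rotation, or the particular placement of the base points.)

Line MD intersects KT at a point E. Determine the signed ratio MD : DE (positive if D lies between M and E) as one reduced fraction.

MD:DE = -17/5

Assign K = (0, 0), M = (1, 0), Z = (0, 1) — the answer is frame-independent, so this choice is without loss of generality.
1. T lies on line ZM with ZT:TM = 5:4 ⇒ T = (5/9, 4/9)
2. D is the centroid of triangle ZKT ⇒ D = (5/27, 13/27)
line MD meets KT at E = (65/153, 52/153)
D = M + t·(E−M) with t = 17/12, so MD:DE = 17/12:-5/12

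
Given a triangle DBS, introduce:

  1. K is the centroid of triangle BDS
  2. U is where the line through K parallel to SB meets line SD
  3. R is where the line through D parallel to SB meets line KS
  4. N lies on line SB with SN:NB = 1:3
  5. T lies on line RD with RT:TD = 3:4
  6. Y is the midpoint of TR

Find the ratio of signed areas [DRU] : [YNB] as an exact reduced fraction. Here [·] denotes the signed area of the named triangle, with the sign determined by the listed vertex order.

Set D = (0, 0), B = (1, 0), S = (0, 1); any affine frame gives the same invariant.
1. K is the centroid of triangle BDS ⇒ K = (1/3, 1/3)
2. U is where the line through K parallel to SB meets line SD ⇒ U = (0, 2/3)
3. R is where the line through D parallel to SB meets line KS ⇒ R = (1, -1)
4. N lies on line SB with SN:NB = 1:3 ⇒ N = (1/4, 3/4)
5. T lies on line RD with RT:TD = 3:4 ⇒ T = (4/7, -4/7)
6. Y is the midpoint of TR ⇒ Y = (11/14, -11/14)
2·[DRU] = 2/3, 2·[YNB] = -3/4
[DRU]:[YNB] = 2/3:-3/4 = -8/9

[DRU]:[YNB] = -8/9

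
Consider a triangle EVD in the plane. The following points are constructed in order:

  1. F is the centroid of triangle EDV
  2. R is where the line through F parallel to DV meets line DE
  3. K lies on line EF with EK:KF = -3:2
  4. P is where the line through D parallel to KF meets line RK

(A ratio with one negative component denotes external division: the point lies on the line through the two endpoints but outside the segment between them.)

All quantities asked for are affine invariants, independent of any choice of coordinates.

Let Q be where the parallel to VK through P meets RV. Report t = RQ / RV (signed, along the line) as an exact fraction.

t = -1/2

Assign E = (0, 0), V = (1, 0), D = (0, 1) — the answer is frame-independent, so this choice is without loss of generality.
1. F is the centroid of triangle EDV ⇒ F = (1/3, 1/3)
2. R is where the line through F parallel to DV meets line DE ⇒ R = (0, 2/3)
3. K lies on line EF with EK:KF = -3:2 ⇒ K = (1, 1)
4. P is where the line through D parallel to KF meets line RK ⇒ P = (-1/2, 1/2)
through P parallel to VK: direction (0, 1); meets RV at Q = (-1/2, 1)
Q = R + t·(V−R) with t = -1/2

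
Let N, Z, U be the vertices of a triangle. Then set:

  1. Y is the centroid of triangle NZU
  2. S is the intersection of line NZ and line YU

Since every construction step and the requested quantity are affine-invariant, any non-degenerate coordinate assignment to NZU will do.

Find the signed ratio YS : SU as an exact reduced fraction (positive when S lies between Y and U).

YS:SU = -1/3

Assign N = (0, 0), Z = (1, 0), U = (0, 1) — the answer is frame-independent, so this choice is without loss of generality.
1. Y is the centroid of triangle NZU ⇒ Y = (1/3, 1/3)
2. S is the intersection of line NZ and line YU ⇒ S = (1/2, 0)
S = Y + t·(U−Y) with t = -1/2, so YS:SU = t:(1−t) = -1/2:3/2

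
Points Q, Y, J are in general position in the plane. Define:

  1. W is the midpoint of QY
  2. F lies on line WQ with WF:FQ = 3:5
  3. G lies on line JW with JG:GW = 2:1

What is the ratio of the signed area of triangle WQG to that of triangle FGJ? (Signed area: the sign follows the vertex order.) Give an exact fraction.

Work in coordinates with Q = (0, 0), Y = (1, 0), J = (0, 1).
1. W is the midpoint of QY ⇒ W = (1/2, 0)
2. F lies on line WQ with WF:FQ = 3:5 ⇒ F = (5/16, 0)
3. G lies on line JW with JG:GW = 2:1 ⇒ G = (1/3, 1/3)
2·[WQG] = -1/6, 2·[FGJ] = 1/8
[WQG]:[FGJ] = -1/6:1/8 = -4/3

[WQG]:[FGJ] = -4/3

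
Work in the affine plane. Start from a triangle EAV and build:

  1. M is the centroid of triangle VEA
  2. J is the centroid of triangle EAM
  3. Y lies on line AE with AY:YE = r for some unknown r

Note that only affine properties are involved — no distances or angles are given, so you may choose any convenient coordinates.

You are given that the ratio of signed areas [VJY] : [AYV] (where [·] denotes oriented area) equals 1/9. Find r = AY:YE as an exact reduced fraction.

r = 4/3

Assign E = (0, 0), A = (1, 0), V = (0, 1) — the answer is frame-independent, so this choice is without loss of generality.
1. M is the centroid of triangle VEA ⇒ M = (1/3, 1/3)
2. J is the centroid of triangle EAM ⇒ J = (4/9, 1/9)
3. With AY:YE = r, write λ = r/(r+1) so Y = A + λ·(E−A); Y is affine-linear in λ
Every point depending on Y is an affine combination of Y and λ-independent points, so each such coordinate is linear in λ; the λ² term in each signed area is a multiple of (E−A)×(E−A) = 0, so 2·[VJY] and 2·[AYV] are each linear in λ. Evaluating at λ=0 and λ=1:
  2·[VJY] = -8/9·λ + 4/9,   2·[AYV] = −λ
So [VJY]:[AYV] = (-8/9·λ + 4/9) / (−λ). Setting this equal to 1/9:
  -8/9·λ + 4/9 = 1/9·(−λ)  ⇒  λ = 4/7
Then r = λ/(1−λ) = (4/7)/(3/7) = 4/3. Check: with r = 4/3, Y = (3/7, 0) and [VJY]:[AYV] = 1/9 as required.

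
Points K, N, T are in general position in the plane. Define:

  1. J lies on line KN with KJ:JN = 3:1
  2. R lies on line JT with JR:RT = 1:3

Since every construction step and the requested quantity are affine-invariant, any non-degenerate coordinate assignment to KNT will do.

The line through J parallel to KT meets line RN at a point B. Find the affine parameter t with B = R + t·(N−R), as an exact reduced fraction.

t = 3/7

Assign K = (0, 0), N = (1, 0), T = (0, 1) — the answer is frame-independent, so this choice is without loss of generality.
1. J lies on line KN with KJ:JN = 3:1 ⇒ J = (3/4, 0)
2. R lies on line JT with JR:RT = 1:3 ⇒ R = (9/16, 1/4)
through J parallel to KT: direction (0, 1); meets RN at B = (3/4, 1/7)
B = R + t·(N−R) with t = 3/7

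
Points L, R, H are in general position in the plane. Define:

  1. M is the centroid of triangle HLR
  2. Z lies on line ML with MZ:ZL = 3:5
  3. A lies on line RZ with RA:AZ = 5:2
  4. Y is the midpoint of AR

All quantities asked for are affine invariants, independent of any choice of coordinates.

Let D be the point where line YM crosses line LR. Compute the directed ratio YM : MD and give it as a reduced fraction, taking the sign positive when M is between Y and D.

YM:MD = -87/112

Set L = (0, 0), R = (1, 0), H = (0, 1); any affine frame gives the same invariant.
1. M is the centroid of triangle HLR ⇒ M = (1/3, 1/3)
2. Z lies on line ML with MZ:ZL = 3:5 ⇒ Z = (5/24, 5/24)
3. A lies on line RZ with RA:AZ = 5:2 ⇒ A = (73/168, 25/168)
4. Y is the midpoint of AR ⇒ Y = (241/336, 25/336)
line YM meets LR at D = (24/29, 0)
M = Y + t·(D−Y) with t = -87/25, so YM:MD = -87/25:112/25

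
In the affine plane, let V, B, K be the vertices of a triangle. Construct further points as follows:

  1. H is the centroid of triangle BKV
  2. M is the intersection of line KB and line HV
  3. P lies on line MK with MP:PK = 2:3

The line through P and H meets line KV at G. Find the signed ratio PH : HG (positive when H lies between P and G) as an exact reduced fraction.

Choose coordinates V = (0, 0), B = (1, 0), K = (0, 1).
1. H is the centroid of triangle BKV ⇒ H = (1/3, 1/3)
2. M is the intersection of line KB and line HV ⇒ M = (1/2, 1/2)
3. P lies on line MK with MP:PK = 2:3 ⇒ P = (3/10, 7/10)
line PH meets KV at G = (0, 4)
H = P + t·(G−P) with t = -1/9, so PH:HG = -1/9:10/9

PH:HG = -1/10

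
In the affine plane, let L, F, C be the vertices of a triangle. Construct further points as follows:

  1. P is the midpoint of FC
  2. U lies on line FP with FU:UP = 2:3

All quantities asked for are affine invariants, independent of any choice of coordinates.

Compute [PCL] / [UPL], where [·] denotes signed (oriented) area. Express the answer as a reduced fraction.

Work in coordinates with L = (0, 0), F = (1, 0), C = (0, 1).
1. P is the midpoint of FC ⇒ P = (1/2, 1/2)
2. U lies on line FP with FU:UP = 2:3 ⇒ U = (4/5, 1/5)
2·[PCL] = 1/2, 2·[UPL] = 3/10
[PCL]:[UPL] = 1/2:3/10 = 5/3

[PCL]:[UPL] = 5/3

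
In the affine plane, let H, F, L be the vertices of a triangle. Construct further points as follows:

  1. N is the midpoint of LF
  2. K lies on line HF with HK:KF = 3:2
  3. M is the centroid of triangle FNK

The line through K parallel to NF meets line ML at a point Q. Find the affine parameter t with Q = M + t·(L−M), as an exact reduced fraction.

t = -2

Work in coordinates with H = (0, 0), F = (1, 0), L = (0, 1).
1. N is the midpoint of LF ⇒ N = (1/2, 1/2)
2. K lies on line HF with HK:KF = 3:2 ⇒ K = (3/5, 0)
3. M is the centroid of triangle FNK ⇒ M = (7/10, 1/6)
through K parallel to NF: direction (1/2, -1/2); meets ML at Q = (21/10, -3/2)
Q = M + t·(L−M) with t = -2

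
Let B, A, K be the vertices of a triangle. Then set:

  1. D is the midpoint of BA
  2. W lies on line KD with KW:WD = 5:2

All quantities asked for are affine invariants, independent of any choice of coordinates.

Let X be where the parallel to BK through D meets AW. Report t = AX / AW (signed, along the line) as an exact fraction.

t = 7/9

Assign B = (0, 0), A = (1, 0), K = (0, 1) — the answer is frame-independent, so this choice is without loss of generality.
1. D is the midpoint of BA ⇒ D = (1/2, 0)
2. W lies on line KD with KW:WD = 5:2 ⇒ W = (5/14, 2/7)
through D parallel to BK: direction (0, 1); meets AW at X = (1/2, 2/9)
X = A + t·(W−A) with t = 7/9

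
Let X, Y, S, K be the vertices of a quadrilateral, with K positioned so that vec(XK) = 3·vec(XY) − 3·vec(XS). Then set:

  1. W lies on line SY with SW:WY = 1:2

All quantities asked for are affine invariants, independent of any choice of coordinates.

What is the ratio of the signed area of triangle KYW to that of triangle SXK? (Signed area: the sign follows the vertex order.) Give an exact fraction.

Work in coordinates with X = (0, 0), Y = (1, 0), S = (0, 1), K = (3, -3).
1. W lies on line SY with SW:WY = 1:2 ⇒ W = (1/3, 2/3)
2·[KYW] = 2/3, 2·[SXK] = 3
[KYW]:[SXK] = 2/3:3 = 2/9

[KYW]:[SXK] = 2/9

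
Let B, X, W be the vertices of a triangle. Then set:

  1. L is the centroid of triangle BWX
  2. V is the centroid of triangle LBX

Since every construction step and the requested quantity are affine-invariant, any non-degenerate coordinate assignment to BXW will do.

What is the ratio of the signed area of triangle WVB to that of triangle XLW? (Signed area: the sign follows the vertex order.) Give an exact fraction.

[WVB]:[XLW] = 4/3

Choose coordinates B = (0, 0), X = (1, 0), W = (0, 1).
1. L is the centroid of triangle BWX ⇒ L = (1/3, 1/3)
2. V is the centroid of triangle LBX ⇒ V = (4/9, 1/9)
2·[WVB] = -4/9, 2·[XLW] = -1/3
[WVB]:[XLW] = -4/9:-1/3 = 4/3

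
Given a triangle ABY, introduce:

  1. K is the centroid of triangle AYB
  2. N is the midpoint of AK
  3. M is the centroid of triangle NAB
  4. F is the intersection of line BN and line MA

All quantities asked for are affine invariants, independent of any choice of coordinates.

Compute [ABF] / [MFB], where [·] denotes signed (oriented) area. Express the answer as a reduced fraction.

[ABF]:[MFB] = -3

Assign A = (0, 0), B = (1, 0), Y = (0, 1) — the answer is frame-independent, so this choice is without loss of generality.
1. K is the centroid of triangle AYB ⇒ K = (1/3, 1/3)
2. N is the midpoint of AK ⇒ N = (1/6, 1/6)
3. M is the centroid of triangle NAB ⇒ M = (7/18, 1/18)
4. F is the intersection of line BN and line MA ⇒ F = (7/12, 1/12)
2·[ABF] = 1/12, 2·[MFB] = -1/36
[ABF]:[MFB] = 1/12:-1/36 = -3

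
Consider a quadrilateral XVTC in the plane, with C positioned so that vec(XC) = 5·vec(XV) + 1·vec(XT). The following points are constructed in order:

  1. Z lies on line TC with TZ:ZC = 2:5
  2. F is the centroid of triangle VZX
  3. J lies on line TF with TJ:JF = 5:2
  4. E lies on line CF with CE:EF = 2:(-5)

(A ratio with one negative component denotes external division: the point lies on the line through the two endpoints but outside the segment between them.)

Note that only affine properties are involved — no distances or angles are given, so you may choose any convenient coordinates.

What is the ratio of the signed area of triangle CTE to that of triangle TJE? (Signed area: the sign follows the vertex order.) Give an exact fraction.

[CTE]:[TJE] = -14/25

Set X = (0, 0), V = (1, 0), T = (0, 1), C = (5, 1); any affine frame gives the same invariant.
1. Z lies on line TC with TZ:ZC = 2:5 ⇒ Z = (10/7, 1)
2. F is the centroid of triangle VZX ⇒ F = (17/21, 1/3)
3. J lies on line TF with TJ:JF = 5:2 ⇒ J = (85/147, 11/21)
4. E lies on line CF with CE:EF = 2:(-5) ⇒ E = (491/63, 13/9)
2·[CTE] = -20/9, 2·[TJE] = 250/63
[CTE]:[TJE] = -20/9:250/63 = -14/25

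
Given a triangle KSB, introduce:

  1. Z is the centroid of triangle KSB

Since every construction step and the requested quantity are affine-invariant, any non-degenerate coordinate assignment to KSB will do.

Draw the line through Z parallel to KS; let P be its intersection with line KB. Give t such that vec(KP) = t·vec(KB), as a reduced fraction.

t = 1/3

Work in coordinates with K = (0, 0), S = (1, 0), B = (0, 1).
1. Z is the centroid of triangle KSB ⇒ Z = (1/3, 1/3)
through Z parallel to KS: direction (1, 0); meets KB at P = (0, 1/3)
P = K + t·(B−K) with t = 1/3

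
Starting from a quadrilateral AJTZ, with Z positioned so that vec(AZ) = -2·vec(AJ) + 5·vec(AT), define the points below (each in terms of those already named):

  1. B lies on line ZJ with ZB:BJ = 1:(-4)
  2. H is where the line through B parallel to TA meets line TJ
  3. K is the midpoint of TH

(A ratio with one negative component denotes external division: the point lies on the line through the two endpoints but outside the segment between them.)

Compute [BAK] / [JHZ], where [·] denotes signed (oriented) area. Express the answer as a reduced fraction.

Set A = (0, 0), J = (1, 0), T = (0, 1), Z = (-2, 5); any affine frame gives the same invariant.
1. B lies on line ZJ with ZB:BJ = 1:(-4) ⇒ B = (-3, 20/3)
2. H is where the line through B parallel to TA meets line TJ ⇒ H = (-3, 4)
3. K is the midpoint of TH ⇒ K = (-3/2, 5/2)
2·[BAK] = -5/2, 2·[JHZ] = -8
[BAK]:[JHZ] = -5/2:-8 = 5/16

[BAK]:[JHZ] = 5/16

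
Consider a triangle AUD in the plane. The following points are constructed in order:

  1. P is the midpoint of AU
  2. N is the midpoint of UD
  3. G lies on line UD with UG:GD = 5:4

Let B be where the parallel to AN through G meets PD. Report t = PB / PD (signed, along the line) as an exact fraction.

Assign A = (0, 0), U = (1, 0), D = (0, 1) — the answer is frame-independent, so this choice is without loss of generality.
1. P is the midpoint of AU ⇒ P = (1/2, 0)
2. N is the midpoint of UD ⇒ N = (1/2, 1/2)
3. G lies on line UD with UG:GD = 5:4 ⇒ G = (4/9, 5/9)
through G parallel to AN: direction (1/2, 1/2); meets PD at B = (8/27, 11/27)
B = P + t·(D−P) with t = 11/27

t = 11/27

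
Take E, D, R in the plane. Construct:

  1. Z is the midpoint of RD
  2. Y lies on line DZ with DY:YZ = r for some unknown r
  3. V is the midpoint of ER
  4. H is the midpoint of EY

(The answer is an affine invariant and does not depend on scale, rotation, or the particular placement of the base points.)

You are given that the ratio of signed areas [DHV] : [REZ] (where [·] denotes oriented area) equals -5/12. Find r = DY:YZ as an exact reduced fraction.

Choose coordinates E = (0, 0), D = (1, 0), R = (0, 1).
1. Z is the midpoint of RD ⇒ Z = (1/2, 1/2)
2. With DY:YZ = r, write λ = r/(r+1) so Y = D + λ·(Z−D); Y is affine-linear in λ
3. V is the midpoint of ER ⇒ V = (0, 1/2)
4. H is the midpoint of EY ⇒ H is an affine combination of earlier points and hence also affine-linear in λ
Every point depending on Y is an affine combination of Y and λ-independent points, so each such coordinate is linear in λ; the λ² term in each signed area is a multiple of (Z−D)×(Z−D) = 0, so 2·[DHV] and 2·[REZ] are each linear in λ. Evaluating at λ=0 and λ=1:
  2·[DHV] = 1/8·λ − 1/4,   2·[REZ] = 1/2
So [DHV]:[REZ] = (1/8·λ − 1/4) / (1/2). Setting this equal to -5/12:
  1/8·λ − 1/4 = -5/12·(1/2)  ⇒  λ = 1/3
Then r = λ/(1−λ) = (1/3)/(2/3) = 1/2. Check: with r = 1/2, Y = (5/6, 1/6) and [DHV]:[REZ] = -5/12 as required.

r = 1/2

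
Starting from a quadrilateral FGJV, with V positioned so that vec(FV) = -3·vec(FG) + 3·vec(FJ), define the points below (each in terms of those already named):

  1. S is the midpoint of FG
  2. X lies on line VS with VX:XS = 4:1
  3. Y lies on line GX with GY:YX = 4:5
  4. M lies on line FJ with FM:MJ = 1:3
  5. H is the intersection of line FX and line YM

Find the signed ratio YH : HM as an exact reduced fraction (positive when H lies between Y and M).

YH:HM = -20/3

Choose coordinates F = (0, 0), G = (1, 0), J = (0, 1), V = (-3, 3).
1. S is the midpoint of FG ⇒ S = (1/2, 0)
2. X lies on line VS with VX:XS = 4:1 ⇒ X = (-1/5, 3/5)
3. Y lies on line GX with GY:YX = 4:5 ⇒ Y = (7/15, 4/15)
4. M lies on line FJ with FM:MJ = 1:3 ⇒ M = (0, 1/4)
5. H is the intersection of line FX and line YM ⇒ H = (-7/85, 21/85)
H = Y + t·(M−Y) with t = 20/17, so YH:HM = t:(1−t) = 20/17:-3/17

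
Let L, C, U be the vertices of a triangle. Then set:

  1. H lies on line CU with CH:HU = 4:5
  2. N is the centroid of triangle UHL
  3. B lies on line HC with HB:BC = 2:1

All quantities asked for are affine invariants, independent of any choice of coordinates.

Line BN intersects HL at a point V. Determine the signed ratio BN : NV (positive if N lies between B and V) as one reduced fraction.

BN:NV = -13/5

Set L = (0, 0), C = (1, 0), U = (0, 1); any affine frame gives the same invariant.
1. H lies on line CU with CH:HU = 4:5 ⇒ H = (5/9, 4/9)
2. N is the centroid of triangle UHL ⇒ N = (5/27, 13/27)
3. B lies on line HC with HB:BC = 2:1 ⇒ B = (23/27, 4/27)
line BN meets HL at V = (155/351, 124/351)
N = B + t·(V−B) with t = 13/8, so BN:NV = 13/8:-5/8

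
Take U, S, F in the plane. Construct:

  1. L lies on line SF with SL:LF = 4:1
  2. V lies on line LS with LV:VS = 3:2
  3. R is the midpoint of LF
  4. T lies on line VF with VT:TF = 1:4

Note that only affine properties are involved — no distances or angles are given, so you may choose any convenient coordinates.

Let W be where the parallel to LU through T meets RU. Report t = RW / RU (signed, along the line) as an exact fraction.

t = 111/25

Assign U = (0, 0), S = (1, 0), F = (0, 1) — the answer is frame-independent, so this choice is without loss of generality.
1. L lies on line SF with SL:LF = 4:1 ⇒ L = (1/5, 4/5)
2. V lies on line LS with LV:VS = 3:2 ⇒ V = (17/25, 8/25)
3. R is the midpoint of LF ⇒ R = (1/10, 9/10)
4. T lies on line VF with VT:TF = 1:4 ⇒ T = (68/125, 57/125)
through T parallel to LU: direction (-1/5, -4/5); meets RU at W = (-43/125, -387/125)
W = R + t·(U−R) with t = 111/25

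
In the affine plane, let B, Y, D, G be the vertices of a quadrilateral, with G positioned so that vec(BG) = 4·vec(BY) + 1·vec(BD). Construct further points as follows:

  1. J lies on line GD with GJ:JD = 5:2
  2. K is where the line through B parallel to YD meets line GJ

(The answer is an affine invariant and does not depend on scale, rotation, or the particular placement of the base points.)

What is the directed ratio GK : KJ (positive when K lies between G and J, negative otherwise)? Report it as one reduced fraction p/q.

GK:KJ = -7/3

Set B = (0, 0), Y = (1, 0), D = (0, 1), G = (4, 1); any affine frame gives the same invariant.
1. J lies on line GD with GJ:JD = 5:2 ⇒ J = (8/7, 1)
2. K is where the line through B parallel to YD meets line GJ ⇒ K = (-1, 1)
K = G + t·(J−G) with t = 7/4, so GK:KJ = t:(1−t) = 7/4:-3/4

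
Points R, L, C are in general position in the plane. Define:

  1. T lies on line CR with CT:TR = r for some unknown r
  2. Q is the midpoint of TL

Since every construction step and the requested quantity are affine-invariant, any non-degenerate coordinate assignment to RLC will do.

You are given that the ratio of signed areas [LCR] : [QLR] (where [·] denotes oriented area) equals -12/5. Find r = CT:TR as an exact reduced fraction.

Set R = (0, 0), L = (1, 0), C = (0, 1); any affine frame gives the same invariant.
1. With CT:TR = r, write λ = r/(r+1) so T = C + λ·(R−C); T is affine-linear in λ
2. Q is the midpoint of TL ⇒ Q is an affine combination of earlier points and hence also affine-linear in λ
Every point depending on T is an affine combination of T and λ-independent points, so each such coordinate is linear in λ; the λ² term in each signed area is a multiple of (R−C)×(R−C) = 0, so 2·[LCR] and 2·[QLR] are each linear in λ. Evaluating at λ=0 and λ=1:
  2·[LCR] = 1,   2·[QLR] = 1/2·λ − 1/2
So [LCR]:[QLR] = (1) / (1/2·λ − 1/2). Setting this equal to -12/5:
  1 = -12/5·(1/2·λ − 1/2)  ⇒  λ = 1/6
Then r = λ/(1−λ) = (1/6)/(5/6) = 1/5. Check: with r = 1/5, T = (0, 5/6) and [LCR]:[QLR] = -12/5 as required.

r = 1/5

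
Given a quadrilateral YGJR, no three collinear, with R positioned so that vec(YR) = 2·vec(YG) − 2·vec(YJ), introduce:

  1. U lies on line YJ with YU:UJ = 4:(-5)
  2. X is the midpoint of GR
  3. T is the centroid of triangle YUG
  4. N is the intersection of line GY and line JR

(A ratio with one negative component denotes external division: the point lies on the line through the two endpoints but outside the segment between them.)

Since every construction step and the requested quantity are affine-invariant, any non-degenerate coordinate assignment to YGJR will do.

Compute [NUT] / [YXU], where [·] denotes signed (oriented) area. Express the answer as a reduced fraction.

[NUT]:[YXU] = 2/27

Set Y = (0, 0), G = (1, 0), J = (0, 1), R = (2, -2); any affine frame gives the same invariant.
1. U lies on line YJ with YU:UJ = 4:(-5) ⇒ U = (0, -4)
2. X is the midpoint of GR ⇒ X = (3/2, -1)
3. T is the centroid of triangle YUG ⇒ T = (1/3, -4/3)
4. N is the intersection of line GY and line JR ⇒ N = (2/3, 0)
2·[NUT] = -4/9, 2·[YXU] = -6
[NUT]:[YXU] = -4/9:-6 = 2/27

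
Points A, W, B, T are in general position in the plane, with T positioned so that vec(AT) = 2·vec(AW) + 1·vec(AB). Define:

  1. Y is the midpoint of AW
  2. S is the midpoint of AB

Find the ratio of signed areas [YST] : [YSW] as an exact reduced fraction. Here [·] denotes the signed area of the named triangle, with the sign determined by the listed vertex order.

Assign A = (0, 0), W = (1, 0), B = (0, 1), T = (2, 1) — the answer is frame-independent, so this choice is without loss of generality.
1. Y is the midpoint of AW ⇒ Y = (1/2, 0)
2. S is the midpoint of AB ⇒ S = (0, 1/2)
2·[YST] = -5/4, 2·[YSW] = -1/4
[YST]:[YSW] = -5/4:-1/4 = 5

[YST]:[YSW] = 5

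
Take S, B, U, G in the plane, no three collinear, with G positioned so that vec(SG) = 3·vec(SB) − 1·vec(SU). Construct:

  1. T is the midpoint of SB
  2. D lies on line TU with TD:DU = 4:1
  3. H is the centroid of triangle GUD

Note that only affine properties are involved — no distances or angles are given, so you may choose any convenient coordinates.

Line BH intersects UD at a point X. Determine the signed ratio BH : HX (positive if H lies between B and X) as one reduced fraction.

Set S = (0, 0), B = (1, 0), U = (0, 1), G = (3, -1); any affine frame gives the same invariant.
1. T is the midpoint of SB ⇒ T = (1/2, 0)
2. D lies on line TU with TD:DU = 4:1 ⇒ D = (1/10, 4/5)
3. H is the centroid of triangle GUD ⇒ H = (31/30, 4/15)
line BH meets UD at X = (9/10, -4/5)
H = B + t·(X−B) with t = -1/3, so BH:HX = -1/3:4/3

BH:HX = -1/4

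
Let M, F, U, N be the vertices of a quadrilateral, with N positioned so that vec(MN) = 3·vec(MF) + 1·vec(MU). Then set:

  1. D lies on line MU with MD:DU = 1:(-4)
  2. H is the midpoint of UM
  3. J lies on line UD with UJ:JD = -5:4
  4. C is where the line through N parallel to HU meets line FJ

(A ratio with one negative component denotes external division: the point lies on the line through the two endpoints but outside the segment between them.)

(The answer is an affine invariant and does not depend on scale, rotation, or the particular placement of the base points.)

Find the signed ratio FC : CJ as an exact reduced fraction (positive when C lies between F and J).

Work in coordinates with M = (0, 0), F = (1, 0), U = (0, 1), N = (3, 1).
1. D lies on line MU with MD:DU = 1:(-4) ⇒ D = (0, -1/3)
2. H is the midpoint of UM ⇒ H = (0, 1/2)
3. J lies on line UD with UJ:JD = -5:4 ⇒ J = (0, -17/3)
4. C is where the line through N parallel to HU meets line FJ ⇒ C = (3, 34/3)
C = F + t·(J−F) with t = -2, so FC:CJ = t:(1−t) = -2:3

FC:CJ = -2/3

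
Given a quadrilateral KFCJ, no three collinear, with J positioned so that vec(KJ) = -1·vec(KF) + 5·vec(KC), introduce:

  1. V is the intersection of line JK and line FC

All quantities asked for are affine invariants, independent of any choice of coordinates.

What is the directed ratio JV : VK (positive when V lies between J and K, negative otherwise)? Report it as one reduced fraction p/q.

Assign K = (0, 0), F = (1, 0), C = (0, 1), J = (-1, 5) — the answer is frame-independent, so this choice is without loss of generality.
1. V is the intersection of line JK and line FC ⇒ V = (-1/4, 5/4)
V = J + t·(K−J) with t = 3/4, so JV:VK = t:(1−t) = 3/4:1/4

JV:VK = 3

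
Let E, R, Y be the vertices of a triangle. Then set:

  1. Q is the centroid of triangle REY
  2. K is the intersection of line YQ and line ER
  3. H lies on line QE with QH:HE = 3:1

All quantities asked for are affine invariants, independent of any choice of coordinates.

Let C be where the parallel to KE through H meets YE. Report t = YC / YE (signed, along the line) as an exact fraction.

t = 11/12

Work in coordinates with E = (0, 0), R = (1, 0), Y = (0, 1).
1. Q is the centroid of triangle REY ⇒ Q = (1/3, 1/3)
2. K is the intersection of line YQ and line ER ⇒ K = (1/2, 0)
3. H lies on line QE with QH:HE = 3:1 ⇒ H = (1/12, 1/12)
through H parallel to KE: direction (-1/2, 0); meets YE at C = (0, 1/12)
C = Y + t·(E−Y) with t = 11/12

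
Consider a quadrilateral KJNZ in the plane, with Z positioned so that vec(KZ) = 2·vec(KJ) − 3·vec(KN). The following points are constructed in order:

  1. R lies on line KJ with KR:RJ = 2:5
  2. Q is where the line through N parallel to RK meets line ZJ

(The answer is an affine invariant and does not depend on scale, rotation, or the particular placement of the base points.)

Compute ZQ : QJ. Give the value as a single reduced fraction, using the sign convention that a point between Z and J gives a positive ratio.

ZQ:QJ = -4

Choose coordinates K = (0, 0), J = (1, 0), N = (0, 1), Z = (2, -3).
1. R lies on line KJ with KR:RJ = 2:5 ⇒ R = (2/7, 0)
2. Q is where the line through N parallel to RK meets line ZJ ⇒ Q = (2/3, 1)
Q = Z + t·(J−Z) with t = 4/3, so ZQ:QJ = t:(1−t) = 4/3:-1/3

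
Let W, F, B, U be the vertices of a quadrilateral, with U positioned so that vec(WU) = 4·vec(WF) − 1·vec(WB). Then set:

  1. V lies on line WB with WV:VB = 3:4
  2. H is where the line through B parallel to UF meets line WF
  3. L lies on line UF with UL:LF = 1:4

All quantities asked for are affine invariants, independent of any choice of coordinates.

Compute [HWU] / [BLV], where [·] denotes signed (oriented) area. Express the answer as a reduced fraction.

[HWU]:[BLV] = -105/68

Assign W = (0, 0), F = (1, 0), B = (0, 1), U = (4, -1) — the answer is frame-independent, so this choice is without loss of generality.
1. V lies on line WB with WV:VB = 3:4 ⇒ V = (0, 3/7)
2. H is where the line through B parallel to UF meets line WF ⇒ H = (3, 0)
3. L lies on line UF with UL:LF = 1:4 ⇒ L = (17/5, -4/5)
2·[HWU] = 3, 2·[BLV] = -68/35
[HWU]:[BLV] = 3:-68/35 = -105/68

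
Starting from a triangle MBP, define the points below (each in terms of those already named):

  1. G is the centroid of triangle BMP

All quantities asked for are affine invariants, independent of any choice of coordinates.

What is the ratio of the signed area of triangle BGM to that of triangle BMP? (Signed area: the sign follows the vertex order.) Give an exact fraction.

[BGM]:[BMP] = -1/3

Set M = (0, 0), B = (1, 0), P = (0, 1); any affine frame gives the same invariant.
1. G is the centroid of triangle BMP ⇒ G = (1/3, 1/3)
2·[BGM] = 1/3, 2·[BMP] = -1
[BGM]:[BMP] = 1/3:-1 = -1/3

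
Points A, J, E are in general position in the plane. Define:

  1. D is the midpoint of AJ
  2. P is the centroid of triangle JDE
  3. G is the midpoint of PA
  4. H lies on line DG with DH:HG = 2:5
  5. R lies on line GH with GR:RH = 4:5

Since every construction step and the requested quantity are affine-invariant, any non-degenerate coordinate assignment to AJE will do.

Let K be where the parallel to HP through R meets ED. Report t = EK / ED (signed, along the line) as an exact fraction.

Work in coordinates with A = (0, 0), J = (1, 0), E = (0, 1).
1. D is the midpoint of AJ ⇒ D = (1/2, 0)
2. P is the centroid of triangle JDE ⇒ P = (1/2, 1/3)
3. G is the midpoint of PA ⇒ G = (1/4, 1/6)
4. H lies on line DG with DH:HG = 2:5 ⇒ H = (3/7, 1/21)
5. R lies on line GH with GR:RH = 4:5 ⇒ R = (83/252, 43/378)
through R parallel to HP: direction (1/14, 2/7); meets ED at K = (119/324, 43/162)
K = E + t·(D−E) with t = 119/162

t = 119/162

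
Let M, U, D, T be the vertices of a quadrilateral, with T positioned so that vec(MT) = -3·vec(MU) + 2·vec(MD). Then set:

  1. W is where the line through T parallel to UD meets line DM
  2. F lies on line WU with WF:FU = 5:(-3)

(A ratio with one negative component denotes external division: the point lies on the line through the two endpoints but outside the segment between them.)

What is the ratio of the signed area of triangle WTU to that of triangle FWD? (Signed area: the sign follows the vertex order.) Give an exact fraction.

Work in coordinates with M = (0, 0), U = (1, 0), D = (0, 1), T = (-3, 2).
1. W is where the line through T parallel to UD meets line DM ⇒ W = (0, -1)
2. F lies on line WU with WF:FU = 5:(-3) ⇒ F = (5/2, 3/2)
2·[WTU] = -6, 2·[FWD] = -5
[WTU]:[FWD] = -6:-5 = 6/5

[WTU]:[FWD] = 6/5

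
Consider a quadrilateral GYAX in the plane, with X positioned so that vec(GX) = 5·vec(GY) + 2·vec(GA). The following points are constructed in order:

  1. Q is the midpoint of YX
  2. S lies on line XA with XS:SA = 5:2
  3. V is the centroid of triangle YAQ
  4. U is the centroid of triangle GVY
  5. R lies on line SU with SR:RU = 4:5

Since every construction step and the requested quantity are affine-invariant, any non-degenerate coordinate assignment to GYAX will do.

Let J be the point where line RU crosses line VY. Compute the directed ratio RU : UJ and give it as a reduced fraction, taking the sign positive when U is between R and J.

Choose coordinates G = (0, 0), Y = (1, 0), A = (0, 1), X = (5, 2).
1. Q is the midpoint of YX ⇒ Q = (3, 1)
2. S lies on line XA with XS:SA = 5:2 ⇒ S = (10/7, 9/7)
3. V is the centroid of triangle YAQ ⇒ V = (4/3, 2/3)
4. U is the centroid of triangle GVY ⇒ U = (7/9, 2/9)
5. R lies on line SU with SR:RU = 4:5 ⇒ R = (646/567, 461/567)
line RU meets VY at J = (13/5, 16/5)
U = R + t·(J−R) with t = -25/101, so RU:UJ = -25/101:126/101

RU:UJ = -25/126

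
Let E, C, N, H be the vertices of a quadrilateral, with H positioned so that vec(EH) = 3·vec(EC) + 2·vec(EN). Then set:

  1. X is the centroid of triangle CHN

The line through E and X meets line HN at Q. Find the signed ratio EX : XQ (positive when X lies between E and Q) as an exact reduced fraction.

Choose coordinates E = (0, 0), C = (1, 0), N = (0, 1), H = (3, 2).
1. X is the centroid of triangle CHN ⇒ X = (4/3, 1)
line EX meets HN at Q = (12/5, 9/5)
X = E + t·(Q−E) with t = 5/9, so EX:XQ = 5/9:4/9

EX:XQ = 5/4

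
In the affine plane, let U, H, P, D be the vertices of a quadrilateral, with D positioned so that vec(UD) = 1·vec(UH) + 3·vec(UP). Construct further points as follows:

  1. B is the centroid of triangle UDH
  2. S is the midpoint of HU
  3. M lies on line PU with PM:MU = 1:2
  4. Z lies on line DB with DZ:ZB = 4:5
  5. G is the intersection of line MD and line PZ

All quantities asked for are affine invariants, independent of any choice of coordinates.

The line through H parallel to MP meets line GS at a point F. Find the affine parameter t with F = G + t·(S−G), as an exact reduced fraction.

Choose coordinates U = (0, 0), H = (1, 0), P = (0, 1), D = (1, 3).
1. B is the centroid of triangle UDH ⇒ B = (2/3, 1)
2. S is the midpoint of HU ⇒ S = (1/2, 0)
3. M lies on line PU with PM:MU = 1:2 ⇒ M = (0, 2/3)
4. Z lies on line DB with DZ:ZB = 4:5 ⇒ Z = (23/27, 19/9)
5. G is the intersection of line MD and line PZ ⇒ G = (23/71, 101/71)
through H parallel to MP: direction (0, 1/3); meets GS at F = (1, -101/25)
F = G + t·(S−G) with t = 96/25

t = 96/25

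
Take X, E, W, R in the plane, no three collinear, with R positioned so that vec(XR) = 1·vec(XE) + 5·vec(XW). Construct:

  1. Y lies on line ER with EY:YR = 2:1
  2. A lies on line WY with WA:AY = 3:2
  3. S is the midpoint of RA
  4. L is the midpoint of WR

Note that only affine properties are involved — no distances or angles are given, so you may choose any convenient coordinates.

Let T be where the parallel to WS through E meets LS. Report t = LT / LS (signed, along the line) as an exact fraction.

Set X = (0, 0), E = (1, 0), W = (0, 1), R = (1, 5); any affine frame gives the same invariant.
1. Y lies on line ER with EY:YR = 2:1 ⇒ Y = (1, 10/3)
2. A lies on line WY with WA:AY = 3:2 ⇒ A = (3/5, 12/5)
3. S is the midpoint of RA ⇒ S = (4/5, 37/10)
4. L is the midpoint of WR ⇒ L = (1/2, 3)
through E parallel to WS: direction (4/5, 27/10); meets LS at T = (5, 27/2)
T = L + t·(S−L) with t = 15

t = 15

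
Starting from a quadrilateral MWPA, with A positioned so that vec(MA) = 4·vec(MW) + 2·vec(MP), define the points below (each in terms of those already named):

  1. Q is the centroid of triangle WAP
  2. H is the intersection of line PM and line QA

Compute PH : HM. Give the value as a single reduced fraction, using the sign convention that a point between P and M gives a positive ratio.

PH:HM = 5/2

Assign M = (0, 0), W = (1, 0), P = (0, 1), A = (4, 2) — the answer is frame-independent, so this choice is without loss of generality.
1. Q is the centroid of triangle WAP ⇒ Q = (5/3, 1)
2. H is the intersection of line PM and line QA ⇒ H = (0, 2/7)
H = P + t·(M−P) with t = 5/7, so PH:HM = t:(1−t) = 5/7:2/7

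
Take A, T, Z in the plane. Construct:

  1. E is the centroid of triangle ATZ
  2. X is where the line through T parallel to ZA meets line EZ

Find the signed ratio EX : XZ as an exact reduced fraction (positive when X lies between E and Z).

Choose coordinates A = (0, 0), T = (1, 0), Z = (0, 1).
1. E is the centroid of triangle ATZ ⇒ E = (1/3, 1/3)
2. X is where the line through T parallel to ZA meets line EZ ⇒ X = (1, -1)
X = E + t·(Z−E) with t = -2, so EX:XZ = t:(1−t) = -2:3

EX:XZ = -2/3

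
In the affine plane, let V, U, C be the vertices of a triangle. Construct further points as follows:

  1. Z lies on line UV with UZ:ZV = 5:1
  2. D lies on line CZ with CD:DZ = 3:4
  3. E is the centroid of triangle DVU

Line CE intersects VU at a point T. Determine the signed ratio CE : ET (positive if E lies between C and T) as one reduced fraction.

Choose coordinates V = (0, 0), U = (1, 0), C = (0, 1).
1. Z lies on line UV with UZ:ZV = 5:1 ⇒ Z = (1/6, 0)
2. D lies on line CZ with CD:DZ = 3:4 ⇒ D = (1/14, 4/7)
3. E is the centroid of triangle DVU ⇒ E = (5/14, 4/21)
line CE meets VU at T = (15/34, 0)
E = C + t·(T−C) with t = 17/21, so CE:ET = 17/21:4/21

CE:ET = 17/4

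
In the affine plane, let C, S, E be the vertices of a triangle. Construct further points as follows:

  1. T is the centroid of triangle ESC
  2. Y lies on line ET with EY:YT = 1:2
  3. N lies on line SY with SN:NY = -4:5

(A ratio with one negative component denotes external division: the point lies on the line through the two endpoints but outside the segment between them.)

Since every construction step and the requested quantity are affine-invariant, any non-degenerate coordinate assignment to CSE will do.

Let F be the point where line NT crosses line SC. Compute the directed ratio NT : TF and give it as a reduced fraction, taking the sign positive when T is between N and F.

NT:TF = -31/3

Choose coordinates C = (0, 0), S = (1, 0), E = (0, 1).
1. T is the centroid of triangle ESC ⇒ T = (1/3, 1/3)
2. Y lies on line ET with EY:YT = 1:2 ⇒ Y = (1/9, 7/9)
3. N lies on line SY with SN:NY = -4:5 ⇒ N = (41/9, -28/9)
line NT meets SC at F = (23/31, 0)
T = N + t·(F−N) with t = 31/28, so NT:TF = 31/28:-3/28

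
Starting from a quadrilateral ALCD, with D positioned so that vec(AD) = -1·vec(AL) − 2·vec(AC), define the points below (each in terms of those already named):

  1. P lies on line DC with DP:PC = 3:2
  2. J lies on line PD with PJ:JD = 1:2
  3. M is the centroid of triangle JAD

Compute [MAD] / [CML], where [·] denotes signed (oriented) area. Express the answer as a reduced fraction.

[MAD]:[CML] = -2/37

Choose coordinates A = (0, 0), L = (1, 0), C = (0, 1), D = (-1, -2).
1. P lies on line DC with DP:PC = 3:2 ⇒ P = (-2/5, -1/5)
2. J lies on line PD with PJ:JD = 1:2 ⇒ J = (-3/5, -4/5)
3. M is the centroid of triangle JAD ⇒ M = (-8/15, -14/15)
2·[MAD] = -2/15, 2·[CML] = 37/15
[MAD]:[CML] = -2/15:37/15 = -2/37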